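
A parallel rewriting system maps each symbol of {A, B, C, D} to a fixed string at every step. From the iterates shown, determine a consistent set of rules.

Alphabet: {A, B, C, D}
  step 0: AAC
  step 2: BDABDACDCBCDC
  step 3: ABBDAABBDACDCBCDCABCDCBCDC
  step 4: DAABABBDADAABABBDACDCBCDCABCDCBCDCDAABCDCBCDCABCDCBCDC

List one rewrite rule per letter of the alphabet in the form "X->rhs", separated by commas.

  step 3 ⇒ step 4: ABBDAABBDACDCBCDCABCDCBCDC ⇒ DA·AB·AB·B·DA·DA·AB·AB·B·DA·CDC·B·CDC·AB·CDC·B·CDC·DA·AB·CDC·B·CDC·AB·CDC·B·CDC
    A ↦ DA
    B ↦ AB
    C ↦ CDC
    D ↦ B

A->DA, B->AB, C->CDC, D->B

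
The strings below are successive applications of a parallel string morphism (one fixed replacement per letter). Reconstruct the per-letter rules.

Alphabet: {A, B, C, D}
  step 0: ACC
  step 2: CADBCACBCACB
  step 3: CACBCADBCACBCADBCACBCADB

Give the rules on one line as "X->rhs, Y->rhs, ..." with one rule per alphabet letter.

A->CB, B->DB, C->CA, D->CA

  step 2 ⇒ step 3: CADBCACBCACB ⇒ CA·CB·CA·DB·CA·CB·CA·DB·CA·CB·CA·DB
    A ↦ CB
    B ↦ DB
    C ↦ CA
    D ↦ CA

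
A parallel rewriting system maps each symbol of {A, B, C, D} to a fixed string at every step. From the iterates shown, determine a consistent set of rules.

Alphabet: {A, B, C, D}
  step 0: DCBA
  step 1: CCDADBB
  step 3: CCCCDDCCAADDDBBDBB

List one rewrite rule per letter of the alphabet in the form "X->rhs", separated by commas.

  step 0 ⇒ step 1: DCBA ⇒ CC·D·A·DBB
    A ↦ DBB
    B ↦ A
    C ↦ D
    D ↦ CC

A->DBB, B->A, C->D, D->CC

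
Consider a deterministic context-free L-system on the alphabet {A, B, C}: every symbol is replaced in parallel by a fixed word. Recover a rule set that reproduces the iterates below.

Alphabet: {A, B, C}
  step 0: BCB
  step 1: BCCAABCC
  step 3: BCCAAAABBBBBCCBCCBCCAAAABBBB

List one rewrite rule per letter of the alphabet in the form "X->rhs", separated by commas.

A->B, B->BCC, C->AA

  step 0 ⇒ step 1: BCB ⇒ BCC·AA·BCC
    B ↦ BCC
    C ↦ AA
    A ↦ B  (constrained at step 1)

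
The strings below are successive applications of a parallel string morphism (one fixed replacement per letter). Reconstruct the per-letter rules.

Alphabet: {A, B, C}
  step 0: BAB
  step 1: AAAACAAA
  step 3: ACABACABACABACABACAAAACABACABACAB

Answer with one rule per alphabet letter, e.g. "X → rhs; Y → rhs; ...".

  step 0 ⇒ step 1: BAB ⇒ AAA·AC·AAA
    A ↦ AC
    B ↦ AAA
    C ↦ AB  (constrained at step 1)

A->AC, B->AAA, C->AB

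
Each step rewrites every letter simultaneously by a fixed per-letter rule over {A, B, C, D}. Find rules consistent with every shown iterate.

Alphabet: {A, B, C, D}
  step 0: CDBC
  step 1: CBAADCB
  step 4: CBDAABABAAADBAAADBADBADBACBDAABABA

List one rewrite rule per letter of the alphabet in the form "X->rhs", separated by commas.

A->BA, B->D, C->CB, D->AA

  step 0 ⇒ step 1: CDBC ⇒ CB·AA·D·CB
    B ↦ D
    C ↦ CB
    D ↦ AA
    A ↦ BA  (constrained at step 1)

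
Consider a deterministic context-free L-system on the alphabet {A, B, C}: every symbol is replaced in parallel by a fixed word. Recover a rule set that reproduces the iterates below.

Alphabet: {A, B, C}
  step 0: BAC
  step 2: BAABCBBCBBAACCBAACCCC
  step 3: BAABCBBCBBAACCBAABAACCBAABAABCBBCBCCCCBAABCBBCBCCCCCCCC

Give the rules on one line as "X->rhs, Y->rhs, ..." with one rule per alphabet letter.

A->BCB, B->BAA, C->CC

  step 2 ⇒ step 3: BAABCBBCBBAACCBAACCCC ⇒ BAA·BCB·BCB·BAA·CC·BAA·BAA·CC·BAA·BAA·BCB·BCB·CC·CC·BAA·BCB·BCB·CC·CC·CC·CC
    A ↦ BCB
    B ↦ BAA
    C ↦ CC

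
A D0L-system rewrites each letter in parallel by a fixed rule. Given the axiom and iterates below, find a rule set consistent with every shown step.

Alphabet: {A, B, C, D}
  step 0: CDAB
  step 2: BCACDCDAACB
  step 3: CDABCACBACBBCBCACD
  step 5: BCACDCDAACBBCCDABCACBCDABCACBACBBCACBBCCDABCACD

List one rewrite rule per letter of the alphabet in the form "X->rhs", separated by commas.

A->BC, B->CD, C->A, D->CB

  step 2 ⇒ step 3: BCACDCDAACB ⇒ CD·A·BC·A·CB·A·CB·BC·BC·A·CD
    A ↦ BC
    B ↦ CD
    C ↦ A
    D ↦ CB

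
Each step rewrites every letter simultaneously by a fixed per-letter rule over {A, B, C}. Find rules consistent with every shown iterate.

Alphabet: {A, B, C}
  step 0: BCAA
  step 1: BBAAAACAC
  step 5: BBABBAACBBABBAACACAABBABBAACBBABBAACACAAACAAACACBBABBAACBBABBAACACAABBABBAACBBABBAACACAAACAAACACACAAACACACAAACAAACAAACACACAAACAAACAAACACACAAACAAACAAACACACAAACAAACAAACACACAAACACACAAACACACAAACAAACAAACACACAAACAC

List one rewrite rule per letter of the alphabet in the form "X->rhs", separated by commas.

  step 0 ⇒ step 1: BCAA ⇒ BBA·AA·AC·AC
    A ↦ AC
    B ↦ BBA
    C ↦ AA

A->AC, B->BBA, C->AA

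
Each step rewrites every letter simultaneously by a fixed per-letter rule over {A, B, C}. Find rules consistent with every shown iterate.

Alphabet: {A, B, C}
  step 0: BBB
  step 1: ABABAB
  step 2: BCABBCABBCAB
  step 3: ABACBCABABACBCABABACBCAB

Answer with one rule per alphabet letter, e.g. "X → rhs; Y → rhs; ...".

A->BC, B->AB, C->AC

  step 2 ⇒ step 3: BCABBCABBCAB ⇒ AB·AC·BC·AB·AB·AC·BC·AB·AB·AC·BC·AB
    A ↦ BC
    B ↦ AB
    C ↦ AC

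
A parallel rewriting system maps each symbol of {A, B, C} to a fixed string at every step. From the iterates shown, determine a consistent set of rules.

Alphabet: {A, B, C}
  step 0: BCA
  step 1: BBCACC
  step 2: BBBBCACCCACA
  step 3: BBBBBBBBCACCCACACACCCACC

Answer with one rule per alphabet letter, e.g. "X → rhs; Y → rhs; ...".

A->CC, B->BB, C->CA

  step 2 ⇒ step 3: BBBBCACCCACA ⇒ BB·BB·BB·BB·CA·CC·CA·CA·CA·CC·CA·CC
    A ↦ CC
    B ↦ BB
    C ↦ CA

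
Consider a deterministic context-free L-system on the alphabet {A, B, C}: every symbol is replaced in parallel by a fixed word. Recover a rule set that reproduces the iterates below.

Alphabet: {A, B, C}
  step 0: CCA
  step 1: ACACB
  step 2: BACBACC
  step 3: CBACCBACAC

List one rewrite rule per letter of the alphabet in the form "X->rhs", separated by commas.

  step 2 ⇒ step 3: BACBACC ⇒ C·B·AC·C·B·AC·AC
    A ↦ B
    B ↦ C
    C ↦ AC

A->B, B->C, C->AC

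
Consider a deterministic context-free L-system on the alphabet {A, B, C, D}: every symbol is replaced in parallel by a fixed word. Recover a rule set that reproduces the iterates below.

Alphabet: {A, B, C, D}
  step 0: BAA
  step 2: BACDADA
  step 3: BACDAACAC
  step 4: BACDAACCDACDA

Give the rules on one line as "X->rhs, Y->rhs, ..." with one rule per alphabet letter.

A->C, B->BA, C->DA, D->A

  step 3 ⇒ step 4: BACDAACAC ⇒ BA·C·DA·A·C·C·DA·C·DA
    A ↦ C
    B ↦ BA
    C ↦ DA
    D ↦ A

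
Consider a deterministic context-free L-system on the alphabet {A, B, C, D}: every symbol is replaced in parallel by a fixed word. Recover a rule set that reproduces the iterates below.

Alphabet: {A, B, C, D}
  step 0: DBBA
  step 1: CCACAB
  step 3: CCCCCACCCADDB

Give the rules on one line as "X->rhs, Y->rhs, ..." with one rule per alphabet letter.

A->B, B->CA, C->DD, D->C

  step 0 ⇒ step 1: DBBA ⇒ C·CA·CA·B
    A ↦ B
    B ↦ CA
    D ↦ C
    C ↦ DD  (constrained at step 1)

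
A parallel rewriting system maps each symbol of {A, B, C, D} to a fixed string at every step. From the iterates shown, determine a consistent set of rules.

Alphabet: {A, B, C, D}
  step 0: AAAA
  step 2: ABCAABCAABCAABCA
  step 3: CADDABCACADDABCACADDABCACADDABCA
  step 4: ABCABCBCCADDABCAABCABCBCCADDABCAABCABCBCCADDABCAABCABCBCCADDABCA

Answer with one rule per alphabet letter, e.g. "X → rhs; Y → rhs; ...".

A->CA, B->DD, C->AB, D->BC

  step 3 ⇒ step 4: CADDABCACADDABCACADDABCACADDABCA ⇒ AB·CA·BC·BC·CA·DD·AB·CA·AB·CA·BC·BC·CA·DD·AB·CA·AB·CA·BC·BC·CA·DD·AB·CA·AB·CA·BC·BC·CA·DD·AB·CA
    A ↦ CA
    B ↦ DD
    C ↦ AB
    D ↦ BC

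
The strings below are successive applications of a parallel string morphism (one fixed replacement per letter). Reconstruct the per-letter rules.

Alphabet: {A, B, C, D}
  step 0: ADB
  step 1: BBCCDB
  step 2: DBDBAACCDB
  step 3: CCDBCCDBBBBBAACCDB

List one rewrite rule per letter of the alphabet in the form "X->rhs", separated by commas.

  step 2 ⇒ step 3: DBDBAACCDB ⇒ CC·DB·CC·DB·BB·BB·A·A·CC·DB
    A ↦ BB
    B ↦ DB
    C ↦ A
    D ↦ CC

A->BB, B->DB, C->A, D->CC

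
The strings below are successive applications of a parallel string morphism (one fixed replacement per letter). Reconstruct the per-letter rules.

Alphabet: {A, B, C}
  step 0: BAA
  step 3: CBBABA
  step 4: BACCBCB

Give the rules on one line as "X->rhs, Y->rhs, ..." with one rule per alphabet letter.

A->B, B->C, C->BA

  step 3 ⇒ step 4: CBBABA ⇒ BA·C·C·B·C·B
    A ↦ B
    B ↦ C
    C ↦ BA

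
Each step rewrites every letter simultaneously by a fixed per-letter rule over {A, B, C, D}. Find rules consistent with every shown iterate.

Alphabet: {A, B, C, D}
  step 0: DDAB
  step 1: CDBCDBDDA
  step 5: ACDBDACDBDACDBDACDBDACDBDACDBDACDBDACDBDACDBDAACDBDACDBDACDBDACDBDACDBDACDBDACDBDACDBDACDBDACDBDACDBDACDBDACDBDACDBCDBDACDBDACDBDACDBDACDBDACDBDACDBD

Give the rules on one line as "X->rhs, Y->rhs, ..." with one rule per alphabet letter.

  step 0 ⇒ step 1: DDAB ⇒ CDB·CDB·D·DA
    A ↦ D
    B ↦ DA
    D ↦ CDB
    C ↦ A  (constrained at step 1)

A->D, B->DA, C->A, D->CDB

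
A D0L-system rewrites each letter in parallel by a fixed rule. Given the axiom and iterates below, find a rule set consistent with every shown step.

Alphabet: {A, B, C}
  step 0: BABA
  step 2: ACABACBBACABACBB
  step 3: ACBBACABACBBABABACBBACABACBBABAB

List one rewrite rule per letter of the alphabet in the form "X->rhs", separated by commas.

  step 2 ⇒ step 3: ACABACBBACABACBB ⇒ AC·BB·AC·AB·AC·BB·AB·AB·AC·BB·AC·AB·AC·BB·AB·AB
    A ↦ AC
    B ↦ AB
    C ↦ BB

A->AC, B->AB, C->BB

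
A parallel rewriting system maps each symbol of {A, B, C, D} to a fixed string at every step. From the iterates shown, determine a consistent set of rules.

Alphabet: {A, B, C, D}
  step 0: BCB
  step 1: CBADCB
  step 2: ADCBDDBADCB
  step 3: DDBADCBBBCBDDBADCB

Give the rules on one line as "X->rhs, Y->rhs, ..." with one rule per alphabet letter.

A->DD, B->CB, C->AD, D->B

  step 2 ⇒ step 3: ADCBDDBADCB ⇒ DD·B·AD·CB·B·B·CB·DD·B·AD·CB
    A ↦ DD
    B ↦ CB
    C ↦ AD
    D ↦ B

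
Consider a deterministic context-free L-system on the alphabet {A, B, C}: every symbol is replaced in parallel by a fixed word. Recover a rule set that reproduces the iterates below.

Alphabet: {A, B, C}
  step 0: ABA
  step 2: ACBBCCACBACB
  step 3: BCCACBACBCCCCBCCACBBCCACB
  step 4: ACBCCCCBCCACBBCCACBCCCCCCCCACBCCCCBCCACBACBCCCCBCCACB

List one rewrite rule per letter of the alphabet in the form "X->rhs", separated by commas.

  step 3 ⇒ step 4: BCCACBACBCCCCBCCACBBCCACB ⇒ ACB·CC·CC·B·CC·ACB·B·CC·ACB·CC·CC·CC·CC·ACB·CC·CC·B·CC·ACB·ACB·CC·CC·B·CC·ACB
    A ↦ B
    B ↦ ACB
    C ↦ CC

A->B, B->ACB, C->CC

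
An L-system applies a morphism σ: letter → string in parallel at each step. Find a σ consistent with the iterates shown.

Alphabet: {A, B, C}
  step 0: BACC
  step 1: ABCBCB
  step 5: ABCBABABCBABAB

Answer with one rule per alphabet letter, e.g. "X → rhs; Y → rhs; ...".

  step 0 ⇒ step 1: BACC ⇒ A·B·CB·CB
    A ↦ B
    B ↦ A
    C ↦ CB

A->B, B->A, C->CB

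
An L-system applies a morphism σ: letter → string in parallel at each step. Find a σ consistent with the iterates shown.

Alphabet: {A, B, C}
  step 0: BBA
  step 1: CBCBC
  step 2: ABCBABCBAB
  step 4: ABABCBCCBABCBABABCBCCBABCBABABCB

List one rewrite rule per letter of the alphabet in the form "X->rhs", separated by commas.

  step 1 ⇒ step 2: CBCBC ⇒ AB·CB·AB·CB·AB
    B ↦ CB
    C ↦ AB
  step 0 ⇒ step 1: BBA ⇒ CB·CB·C
    A ↦ C

A->C, B->CB, C->AB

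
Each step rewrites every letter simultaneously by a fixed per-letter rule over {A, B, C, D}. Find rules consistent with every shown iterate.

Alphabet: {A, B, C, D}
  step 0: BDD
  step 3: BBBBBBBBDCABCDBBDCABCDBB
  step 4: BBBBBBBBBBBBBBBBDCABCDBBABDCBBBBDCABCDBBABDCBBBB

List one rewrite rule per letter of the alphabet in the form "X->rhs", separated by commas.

A->CD, B->BB, C->AB, D->DC

  step 3 ⇒ step 4: BBBBBBBBDCABCDBBDCABCDBB ⇒ BB·BB·BB·BB·BB·BB·BB·BB·DC·AB·CD·BB·AB·DC·BB·BB·DC·AB·CD·BB·AB·DC·BB·BB
    A ↦ CD
    B ↦ BB
    C ↦ AB
    D ↦ DC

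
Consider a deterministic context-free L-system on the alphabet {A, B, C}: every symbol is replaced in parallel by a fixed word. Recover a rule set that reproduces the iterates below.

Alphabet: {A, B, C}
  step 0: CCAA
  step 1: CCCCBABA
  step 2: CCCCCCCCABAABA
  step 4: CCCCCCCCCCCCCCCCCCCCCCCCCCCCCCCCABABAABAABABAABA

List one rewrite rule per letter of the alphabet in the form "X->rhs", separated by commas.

  step 1 ⇒ step 2: CCCCBABA ⇒ CC·CC·CC·CC·A·BA·A·BA
    A ↦ BA
    B ↦ A
    C ↦ CC

A->BA, B->A, C->CC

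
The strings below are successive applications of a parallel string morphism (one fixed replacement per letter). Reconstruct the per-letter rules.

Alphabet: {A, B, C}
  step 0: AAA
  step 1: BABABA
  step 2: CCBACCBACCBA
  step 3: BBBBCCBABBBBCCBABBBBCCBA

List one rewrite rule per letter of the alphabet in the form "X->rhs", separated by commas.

A->BA, B->CC, C->BB

  step 2 ⇒ step 3: CCBACCBACCBA ⇒ BB·BB·CC·BA·BB·BB·CC·BA·BB·BB·CC·BA
    A ↦ BA
    B ↦ CC
    C ↦ BB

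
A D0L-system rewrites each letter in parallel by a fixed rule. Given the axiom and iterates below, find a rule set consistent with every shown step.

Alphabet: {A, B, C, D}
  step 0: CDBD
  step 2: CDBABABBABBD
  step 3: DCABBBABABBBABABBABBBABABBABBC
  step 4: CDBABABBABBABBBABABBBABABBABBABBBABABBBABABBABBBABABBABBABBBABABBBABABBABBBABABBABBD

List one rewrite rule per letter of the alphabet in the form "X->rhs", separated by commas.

  step 3 ⇒ step 4: DCABBBABABBBABABBABBBABABBABBC ⇒ C·D·BAB·ABB·ABB·ABB·BAB·ABB·BAB·ABB·ABB·ABB·BAB·ABB·BAB·ABB·ABB·BAB·ABB·ABB·ABB·BAB·ABB·BAB·ABB·ABB·BAB·ABB·ABB·D
    A ↦ BAB
    B ↦ ABB
    C ↦ D
    D ↦ C

A->BAB, B->ABB, C->D, D->C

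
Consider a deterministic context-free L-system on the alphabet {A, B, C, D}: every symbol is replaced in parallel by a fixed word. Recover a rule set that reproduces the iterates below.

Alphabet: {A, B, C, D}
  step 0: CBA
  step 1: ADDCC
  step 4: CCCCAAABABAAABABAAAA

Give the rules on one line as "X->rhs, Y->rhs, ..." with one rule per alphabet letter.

  step 0 ⇒ step 1: CBA ⇒ A·DD·CC
    A ↦ CC
    B ↦ DD
    C ↦ A
    D ↦ AB  (constrained at step 1)

A->CC, B->DD, C->A, D->AB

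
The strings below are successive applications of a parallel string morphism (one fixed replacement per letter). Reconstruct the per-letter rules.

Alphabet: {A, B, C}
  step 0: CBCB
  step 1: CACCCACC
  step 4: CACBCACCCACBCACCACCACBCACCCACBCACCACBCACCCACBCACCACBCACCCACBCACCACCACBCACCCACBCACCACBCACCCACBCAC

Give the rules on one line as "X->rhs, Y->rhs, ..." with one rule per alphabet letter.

  step 0 ⇒ step 1: CBCB ⇒ CAC·C·CAC·C
    B ↦ C
    C ↦ CAC
    A ↦ B  (constrained at step 1)

A->B, B->C, C->CAC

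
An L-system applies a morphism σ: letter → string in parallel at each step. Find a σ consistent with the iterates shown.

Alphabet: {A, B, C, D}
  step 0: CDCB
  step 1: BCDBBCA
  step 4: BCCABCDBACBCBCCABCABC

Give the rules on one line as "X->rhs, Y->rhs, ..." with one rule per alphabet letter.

A->C, B->A, C->BC, D->DB

  step 0 ⇒ step 1: CDCB ⇒ BC·DB·BC·A
    B ↦ A
    C ↦ BC
    D ↦ DB
    A ↦ C  (constrained at step 1)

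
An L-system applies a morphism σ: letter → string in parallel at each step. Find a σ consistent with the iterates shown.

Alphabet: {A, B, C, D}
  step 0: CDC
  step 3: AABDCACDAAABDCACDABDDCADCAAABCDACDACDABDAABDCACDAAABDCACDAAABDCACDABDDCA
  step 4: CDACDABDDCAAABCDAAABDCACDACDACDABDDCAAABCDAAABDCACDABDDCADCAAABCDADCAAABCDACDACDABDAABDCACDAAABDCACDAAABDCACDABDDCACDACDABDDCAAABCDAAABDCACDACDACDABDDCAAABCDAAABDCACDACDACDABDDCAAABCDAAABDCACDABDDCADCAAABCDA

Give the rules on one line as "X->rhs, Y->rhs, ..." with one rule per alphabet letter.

  step 3 ⇒ step 4: AABDCACDAAABDCACDABDDCADCAAABCDACDACDABDAABDCACDAAABDCACDAAABDCACDABDDCA ⇒ CDA·CDA·BD·DCA·AAB·CDA·AAB·DCA·CDA·CDA·CDA·BD·DCA·AAB·CDA·AAB·DCA·CDA·BD·DCA·DCA·AAB·CDA·DCA·AAB·CDA·CDA·CDA·BD·AAB·DCA·CDA·AAB·DCA·CDA·AAB·DCA·CDA·BD·DCA·CDA·CDA·BD·DCA·AAB·CDA·AAB·DCA·CDA·CDA·CDA·BD·DCA·AAB·CDA·AAB·DCA·CDA·CDA·CDA·BD·DCA·AAB·CDA·AAB·DCA·CDA·BD·DCA·DCA·AAB·CDA
    A ↦ CDA
    B ↦ BD
    C ↦ AAB
    D ↦ DCA

A->CDA, B->BD, C->AAB, D->DCA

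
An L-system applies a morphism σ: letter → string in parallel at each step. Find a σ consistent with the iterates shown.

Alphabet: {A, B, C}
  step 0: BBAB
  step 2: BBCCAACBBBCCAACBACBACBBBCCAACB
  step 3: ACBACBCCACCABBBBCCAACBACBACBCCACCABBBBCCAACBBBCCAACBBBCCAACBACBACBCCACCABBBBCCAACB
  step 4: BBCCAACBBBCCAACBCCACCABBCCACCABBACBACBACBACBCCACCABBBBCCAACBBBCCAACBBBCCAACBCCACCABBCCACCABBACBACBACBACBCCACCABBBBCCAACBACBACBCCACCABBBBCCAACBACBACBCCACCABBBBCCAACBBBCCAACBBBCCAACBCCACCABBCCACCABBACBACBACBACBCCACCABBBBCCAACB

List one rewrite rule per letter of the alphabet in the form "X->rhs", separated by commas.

A->BB, B->ACB, C->CCA

  step 3 ⇒ step 4: ACBACBCCACCABBBBCCAACBACBACBCCACCABBBBCCAACBBBCCAACBBBCCAACBACBACBCCACCABBBBCCAACB ⇒ BB·CCA·ACB·BB·CCA·ACB·CCA·CCA·BB·CCA·CCA·BB·ACB·ACB·ACB·ACB·CCA·CCA·BB·BB·CCA·ACB·BB·CCA·ACB·BB·CCA·ACB·CCA·CCA·BB·CCA·CCA·BB·ACB·ACB·ACB·ACB·CCA·CCA·BB·BB·CCA·ACB·ACB·ACB·CCA·CCA·BB·BB·CCA·ACB·ACB·ACB·CCA·CCA·BB·BB·CCA·ACB·BB·CCA·ACB·BB·CCA·ACB·CCA·CCA·BB·CCA·CCA·BB·ACB·ACB·ACB·ACB·CCA·CCA·BB·BB·CCA·ACB
    A ↦ BB
    B ↦ ACB
    C ↦ CCA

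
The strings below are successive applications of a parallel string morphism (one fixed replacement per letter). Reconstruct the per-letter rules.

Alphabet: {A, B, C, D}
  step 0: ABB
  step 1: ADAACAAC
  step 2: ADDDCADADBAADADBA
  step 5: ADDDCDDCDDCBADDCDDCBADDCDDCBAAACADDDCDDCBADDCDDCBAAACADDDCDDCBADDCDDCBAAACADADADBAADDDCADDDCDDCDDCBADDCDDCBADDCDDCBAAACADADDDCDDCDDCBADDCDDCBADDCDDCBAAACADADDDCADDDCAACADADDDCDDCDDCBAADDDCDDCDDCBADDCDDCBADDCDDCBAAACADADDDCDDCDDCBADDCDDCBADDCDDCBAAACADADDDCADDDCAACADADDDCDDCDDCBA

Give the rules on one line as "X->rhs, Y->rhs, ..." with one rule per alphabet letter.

A->AD, B->AAC, C->BA, D->DDC

  step 1 ⇒ step 2: ADAACAAC ⇒ AD·DDC·AD·AD·BA·AD·AD·BA
    A ↦ AD
    C ↦ BA
    D ↦ DDC
  step 0 ⇒ step 1: ABB ⇒ AD·AAC·AAC
    B ↦ AAC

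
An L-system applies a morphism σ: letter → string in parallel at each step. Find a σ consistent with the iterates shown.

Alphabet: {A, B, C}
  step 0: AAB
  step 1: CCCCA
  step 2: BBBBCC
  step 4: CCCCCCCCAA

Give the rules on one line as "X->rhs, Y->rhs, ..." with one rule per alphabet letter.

  step 1 ⇒ step 2: CCCCA ⇒ B·B·B·B·CC
    A ↦ CC
    C ↦ B
  step 0 ⇒ step 1: AAB ⇒ CC·CC·A
    B ↦ A

A->CC, B->A, C->B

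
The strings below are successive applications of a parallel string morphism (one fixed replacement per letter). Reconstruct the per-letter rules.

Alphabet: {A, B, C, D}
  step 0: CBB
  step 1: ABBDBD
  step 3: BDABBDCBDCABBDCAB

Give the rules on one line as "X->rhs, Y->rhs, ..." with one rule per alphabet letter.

  step 0 ⇒ step 1: CBB ⇒ AB·BD·BD
    B ↦ BD
    C ↦ AB
    A ↦ BC  (constrained at step 1)
    D ↦ C  (constrained at step 1)

A->BC, B->BD, C->AB, D->C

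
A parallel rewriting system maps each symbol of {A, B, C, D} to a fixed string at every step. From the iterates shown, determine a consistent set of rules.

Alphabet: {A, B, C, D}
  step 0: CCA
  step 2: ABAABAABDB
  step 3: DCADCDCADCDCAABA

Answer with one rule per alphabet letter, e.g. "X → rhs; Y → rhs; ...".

A->DC, B->A, C->DB, D->AB

  step 2 ⇒ step 3: ABAABAABDB ⇒ DC·A·DC·DC·A·DC·DC·A·AB·A
    A ↦ DC
    B ↦ A
    D ↦ AB
    C ↦ DB  (constrained at step 0)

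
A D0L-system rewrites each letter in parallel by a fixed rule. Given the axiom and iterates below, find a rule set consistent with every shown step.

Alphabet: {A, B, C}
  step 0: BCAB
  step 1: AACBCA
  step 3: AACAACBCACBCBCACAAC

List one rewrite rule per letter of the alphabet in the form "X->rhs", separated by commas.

  step 0 ⇒ step 1: BCAB ⇒ A·AC·BC·A
    A ↦ BC
    B ↦ A
    C ↦ AC

A->BC, B->A, C->AC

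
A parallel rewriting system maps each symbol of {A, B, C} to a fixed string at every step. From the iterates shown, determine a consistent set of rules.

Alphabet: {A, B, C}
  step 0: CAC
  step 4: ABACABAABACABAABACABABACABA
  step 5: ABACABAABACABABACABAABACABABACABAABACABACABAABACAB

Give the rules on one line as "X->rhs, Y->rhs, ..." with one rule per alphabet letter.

  step 4 ⇒ step 5: ABACABAABACABAABACABABACABA ⇒ AB·AC·AB·A·AB·AC·AB·AB·AC·AB·A·AB·AC·AB·AB·AC·AB·A·AB·AC·AB·AC·AB·A·AB·AC·AB
    A ↦ AB
    B ↦ AC
    C ↦ A

A->AB, B->AC, C->A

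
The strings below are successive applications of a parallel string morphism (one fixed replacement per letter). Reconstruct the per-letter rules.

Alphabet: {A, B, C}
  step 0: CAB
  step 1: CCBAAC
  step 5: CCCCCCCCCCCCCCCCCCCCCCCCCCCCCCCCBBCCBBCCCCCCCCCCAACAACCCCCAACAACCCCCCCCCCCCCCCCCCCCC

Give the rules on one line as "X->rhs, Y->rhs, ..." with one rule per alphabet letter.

A->B, B->AAC, C->CC

  step 0 ⇒ step 1: CAB ⇒ CC·B·AAC
    A ↦ B
    B ↦ AAC
    C ↦ CC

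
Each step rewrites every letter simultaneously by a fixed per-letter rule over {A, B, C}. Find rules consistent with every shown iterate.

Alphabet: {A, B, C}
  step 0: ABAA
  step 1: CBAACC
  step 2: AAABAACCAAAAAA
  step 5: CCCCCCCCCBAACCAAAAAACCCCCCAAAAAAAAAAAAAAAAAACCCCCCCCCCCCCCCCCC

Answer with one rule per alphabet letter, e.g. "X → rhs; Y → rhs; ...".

A->C, B->BAA, C->AAA

  step 1 ⇒ step 2: CBAACC ⇒ AAA·BAA·C·C·AAA·AAA
    A ↦ C
    B ↦ BAA
    C ↦ AAA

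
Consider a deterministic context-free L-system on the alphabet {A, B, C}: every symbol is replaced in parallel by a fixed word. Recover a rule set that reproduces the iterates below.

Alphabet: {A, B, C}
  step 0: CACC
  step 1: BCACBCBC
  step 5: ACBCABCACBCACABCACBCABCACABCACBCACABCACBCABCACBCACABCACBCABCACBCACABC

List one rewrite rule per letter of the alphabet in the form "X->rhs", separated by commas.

A->AC, B->A, C->BC

  step 0 ⇒ step 1: CACC ⇒ BC·AC·BC·BC
    A ↦ AC
    C ↦ BC
    B ↦ A  (constrained at step 1)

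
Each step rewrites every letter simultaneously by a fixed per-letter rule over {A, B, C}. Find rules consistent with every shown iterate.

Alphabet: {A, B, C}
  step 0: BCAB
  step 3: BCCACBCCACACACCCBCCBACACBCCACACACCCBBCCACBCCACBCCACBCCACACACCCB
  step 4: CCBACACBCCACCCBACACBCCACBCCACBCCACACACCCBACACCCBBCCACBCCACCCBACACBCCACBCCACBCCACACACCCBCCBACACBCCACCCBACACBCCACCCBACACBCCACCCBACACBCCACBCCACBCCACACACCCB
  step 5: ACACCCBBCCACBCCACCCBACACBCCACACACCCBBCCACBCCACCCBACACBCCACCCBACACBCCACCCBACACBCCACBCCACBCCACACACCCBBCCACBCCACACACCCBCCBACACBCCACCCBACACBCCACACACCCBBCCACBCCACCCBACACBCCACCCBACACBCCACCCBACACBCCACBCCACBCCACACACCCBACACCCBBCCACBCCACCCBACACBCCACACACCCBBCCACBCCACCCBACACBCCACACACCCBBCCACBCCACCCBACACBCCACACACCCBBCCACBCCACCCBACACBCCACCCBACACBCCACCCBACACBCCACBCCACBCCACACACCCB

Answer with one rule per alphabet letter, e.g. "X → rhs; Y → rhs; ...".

A->BCC, B->CCB, C->AC

  step 4 ⇒ step 5: CCBACACBCCACCCBACACBCCACBCCACBCCACACACCCBACACCCBBCCACBCCACCCBACACBCCACBCCACBCCACACACCCBCCBACACBCCACCCBACACBCCACCCBACACBCCACCCBACACBCCACBCCACBCCACACACCCB ⇒ AC·AC·CCB·BCC·AC·BCC·AC·CCB·AC·AC·BCC·AC·AC·AC·CCB·BCC·AC·BCC·AC·CCB·AC·AC·BCC·AC·CCB·AC·AC·BCC·AC·CCB·AC·AC·BCC·AC·BCC·AC·BCC·AC·AC·AC·CCB·BCC·AC·BCC·AC·AC·AC·CCB·CCB·AC·AC·BCC·AC·CCB·AC·AC·BCC·AC·AC·AC·CCB·BCC·AC·BCC·AC·CCB·AC·AC·BCC·AC·CCB·AC·AC·BCC·AC·CCB·AC·AC·BCC·AC·BCC·AC·BCC·AC·AC·AC·CCB·AC·AC·CCB·BCC·AC·BCC·AC·CCB·AC·AC·BCC·AC·AC·AC·CCB·BCC·AC·BCC·AC·CCB·AC·AC·BCC·AC·AC·AC·CCB·BCC·AC·BCC·AC·CCB·AC·AC·BCC·AC·AC·AC·CCB·BCC·AC·BCC·AC·CCB·AC·AC·BCC·AC·CCB·AC·AC·BCC·AC·CCB·AC·AC·BCC·AC·BCC·AC·BCC·AC·AC·AC·CCB
    A ↦ BCC
    B ↦ CCB
    C ↦ AC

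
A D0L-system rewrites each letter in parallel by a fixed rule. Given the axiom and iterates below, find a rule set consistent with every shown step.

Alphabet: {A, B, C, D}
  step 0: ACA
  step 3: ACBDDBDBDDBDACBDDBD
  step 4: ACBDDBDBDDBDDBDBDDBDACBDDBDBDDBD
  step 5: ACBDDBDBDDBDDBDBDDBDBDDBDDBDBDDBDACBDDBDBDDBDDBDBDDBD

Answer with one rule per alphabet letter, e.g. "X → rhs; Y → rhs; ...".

A->AC, B->D, C->BD, D->BD

  step 4 ⇒ step 5: ACBDDBDBDDBDDBDBDDBDACBDDBDBDDBD ⇒ AC·BD·D·BD·BD·D·BD·D·BD·BD·D·BD·BD·D·BD·D·BD·BD·D·BD·AC·BD·D·BD·BD·D·BD·D·BD·BD·D·BD
    A ↦ AC
    B ↦ D
    C ↦ BD
    D ↦ BD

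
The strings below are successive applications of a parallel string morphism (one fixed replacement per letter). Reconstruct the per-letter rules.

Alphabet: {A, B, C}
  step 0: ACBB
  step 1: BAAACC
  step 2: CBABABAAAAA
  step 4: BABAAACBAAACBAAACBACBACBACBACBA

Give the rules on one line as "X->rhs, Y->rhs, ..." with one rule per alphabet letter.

A->BA, B->C, C->AA

  step 1 ⇒ step 2: BAAACC ⇒ C·BA·BA·BA·AA·AA
    A ↦ BA
    B ↦ C
    C ↦ AA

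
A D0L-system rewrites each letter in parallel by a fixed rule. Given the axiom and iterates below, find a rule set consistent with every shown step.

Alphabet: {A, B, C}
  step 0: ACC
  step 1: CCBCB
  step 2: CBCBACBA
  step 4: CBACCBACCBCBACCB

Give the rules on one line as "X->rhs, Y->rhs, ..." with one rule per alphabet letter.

  step 1 ⇒ step 2: CCBCB ⇒ CB·CB·A·CB·A
    B ↦ A
    C ↦ CB
  step 0 ⇒ step 1: ACC ⇒ C·CB·CB
    A ↦ C

A->C, B->A, C->CB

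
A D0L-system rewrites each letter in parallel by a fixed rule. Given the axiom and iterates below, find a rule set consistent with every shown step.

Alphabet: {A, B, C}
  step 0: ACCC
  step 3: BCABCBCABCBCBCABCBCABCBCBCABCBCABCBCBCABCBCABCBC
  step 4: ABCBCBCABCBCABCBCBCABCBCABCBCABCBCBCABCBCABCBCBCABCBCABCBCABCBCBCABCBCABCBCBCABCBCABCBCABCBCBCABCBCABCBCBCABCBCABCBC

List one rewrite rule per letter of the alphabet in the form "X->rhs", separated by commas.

A->BC, B->ABC, C->BC

  step 3 ⇒ step 4: BCABCBCABCBCBCABCBCABCBCBCABCBCABCBCBCABCBCABCBC ⇒ ABC·BC·BC·ABC·BC·ABC·BC·BC·ABC·BC·ABC·BC·ABC·BC·BC·ABC·BC·ABC·BC·BC·ABC·BC·ABC·BC·ABC·BC·BC·ABC·BC·ABC·BC·BC·ABC·BC·ABC·BC·ABC·BC·BC·ABC·BC·ABC·BC·BC·ABC·BC·ABC·BC
    A ↦ BC
    B ↦ ABC
    C ↦ BC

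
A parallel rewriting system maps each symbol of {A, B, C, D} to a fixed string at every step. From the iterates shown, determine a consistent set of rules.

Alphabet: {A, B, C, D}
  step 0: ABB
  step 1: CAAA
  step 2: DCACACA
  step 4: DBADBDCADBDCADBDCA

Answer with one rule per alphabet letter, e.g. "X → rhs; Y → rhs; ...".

A->CA, B->A, C->D, D->DB

  step 1 ⇒ step 2: CAAA ⇒ D·CA·CA·CA
    A ↦ CA
    C ↦ D
  step 0 ⇒ step 1: ABB ⇒ CA·A·A
    B ↦ A
    D ↦ DB  (constrained at step 2)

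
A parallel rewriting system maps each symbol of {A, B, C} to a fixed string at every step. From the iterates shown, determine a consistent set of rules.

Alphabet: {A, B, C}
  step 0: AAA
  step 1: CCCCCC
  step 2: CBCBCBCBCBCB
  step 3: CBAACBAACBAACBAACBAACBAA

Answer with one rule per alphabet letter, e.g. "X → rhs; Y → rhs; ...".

A->CC, B->AA, C->CB

  step 2 ⇒ step 3: CBCBCBCBCBCB ⇒ CB·AA·CB·AA·CB·AA·CB·AA·CB·AA·CB·AA
    B ↦ AA
    C ↦ CB
  step 0 ⇒ step 1: AAA ⇒ CC·CC·CC
    A ↦ CC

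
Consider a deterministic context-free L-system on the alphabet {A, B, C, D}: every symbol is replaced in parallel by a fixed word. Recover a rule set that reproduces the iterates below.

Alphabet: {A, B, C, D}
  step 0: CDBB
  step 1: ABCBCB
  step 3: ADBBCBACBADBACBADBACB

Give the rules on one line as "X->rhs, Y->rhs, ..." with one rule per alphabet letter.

A->ADB, B->CB, C->A, D->B

  step 0 ⇒ step 1: CDBB ⇒ A·B·CB·CB
    B ↦ CB
    C ↦ A
    D ↦ B
    A ↦ ADB  (constrained at step 1)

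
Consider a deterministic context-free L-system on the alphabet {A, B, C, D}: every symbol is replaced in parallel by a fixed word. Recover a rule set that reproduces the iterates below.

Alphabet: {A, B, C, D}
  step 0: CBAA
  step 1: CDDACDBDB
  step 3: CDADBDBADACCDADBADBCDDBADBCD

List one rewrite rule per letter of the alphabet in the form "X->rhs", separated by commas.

  step 0 ⇒ step 1: CBAA ⇒ CD·DAC·DB·DB
    A ↦ DB
    B ↦ DAC
    C ↦ CD
    D ↦ A  (constrained at step 1)

A->DB, B->DAC, C->CD, D->A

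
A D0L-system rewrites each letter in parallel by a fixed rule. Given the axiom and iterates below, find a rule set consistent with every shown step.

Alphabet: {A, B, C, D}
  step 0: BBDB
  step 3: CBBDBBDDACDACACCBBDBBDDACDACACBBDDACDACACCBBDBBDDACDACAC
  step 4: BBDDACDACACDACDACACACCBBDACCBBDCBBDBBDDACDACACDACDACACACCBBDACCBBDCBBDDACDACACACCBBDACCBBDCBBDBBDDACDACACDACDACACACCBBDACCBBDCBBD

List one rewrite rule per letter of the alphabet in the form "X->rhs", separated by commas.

A->C, B->DAC, C->BBD, D->AC

  step 3 ⇒ step 4: CBBDBBDDACDACACCBBDBBDDACDACACBBDDACDACACCBBDBBDDACDACAC ⇒ BBD·DAC·DAC·AC·DAC·DAC·AC·AC·C·BBD·AC·C·BBD·C·BBD·BBD·DAC·DAC·AC·DAC·DAC·AC·AC·C·BBD·AC·C·BBD·C·BBD·DAC·DAC·AC·AC·C·BBD·AC·C·BBD·C·BBD·BBD·DAC·DAC·AC·DAC·DAC·AC·AC·C·BBD·AC·C·BBD·C·BBD
    A ↦ C
    B ↦ DAC
    C ↦ BBD
    D ↦ AC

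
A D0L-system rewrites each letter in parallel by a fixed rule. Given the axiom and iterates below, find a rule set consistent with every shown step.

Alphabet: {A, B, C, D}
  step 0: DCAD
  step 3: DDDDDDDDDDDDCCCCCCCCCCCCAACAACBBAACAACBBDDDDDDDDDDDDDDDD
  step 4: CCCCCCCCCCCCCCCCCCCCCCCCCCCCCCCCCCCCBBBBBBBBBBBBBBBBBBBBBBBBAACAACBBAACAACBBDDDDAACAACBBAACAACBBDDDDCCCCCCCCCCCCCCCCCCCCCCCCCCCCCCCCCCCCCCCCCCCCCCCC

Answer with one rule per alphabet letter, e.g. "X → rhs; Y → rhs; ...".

  step 3 ⇒ step 4: DDDDDDDDDDDDCCCCCCCCCCCCAACAACBBAACAACBBDDDDDDDDDDDDDDDD ⇒ CCC·CCC·CCC·CCC·CCC·CCC·CCC·CCC·CCC·CCC·CCC·CCC·BB·BB·BB·BB·BB·BB·BB·BB·BB·BB·BB·BB·AAC·AAC·BB·AAC·AAC·BB·DD·DD·AAC·AAC·BB·AAC·AAC·BB·DD·DD·CCC·CCC·CCC·CCC·CCC·CCC·CCC·CCC·CCC·CCC·CCC·CCC·CCC·CCC·CCC·CCC
    A ↦ AAC
    B ↦ DD
    C ↦ BB
    D ↦ CCC

A->AAC, B->DD, C->BB, D->CCC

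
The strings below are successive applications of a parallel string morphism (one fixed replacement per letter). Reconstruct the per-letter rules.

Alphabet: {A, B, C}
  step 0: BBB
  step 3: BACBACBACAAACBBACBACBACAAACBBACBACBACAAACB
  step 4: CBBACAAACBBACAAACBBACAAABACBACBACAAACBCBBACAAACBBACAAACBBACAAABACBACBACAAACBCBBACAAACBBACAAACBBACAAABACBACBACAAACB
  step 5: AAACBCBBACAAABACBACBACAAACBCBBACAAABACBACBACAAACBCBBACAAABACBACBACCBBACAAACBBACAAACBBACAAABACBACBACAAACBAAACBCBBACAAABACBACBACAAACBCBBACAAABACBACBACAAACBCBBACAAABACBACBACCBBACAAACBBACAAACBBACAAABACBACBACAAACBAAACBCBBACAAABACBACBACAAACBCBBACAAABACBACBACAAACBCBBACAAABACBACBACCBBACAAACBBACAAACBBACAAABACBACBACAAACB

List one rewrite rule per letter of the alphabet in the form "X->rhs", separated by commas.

  step 4 ⇒ step 5: CBBACAAACBBACAAACBBACAAABACBACBACAAACBCBBACAAACBBACAAACBBACAAABACBACBACAAACBCBBACAAACBBACAAACBBACAAABACBACBACAAACB ⇒ AAA·CB·CB·BAC·AAA·BAC·BAC·BAC·AAA·CB·CB·BAC·AAA·BAC·BAC·BAC·AAA·CB·CB·BAC·AAA·BAC·BAC·BAC·CB·BAC·AAA·CB·BAC·AAA·CB·BAC·AAA·BAC·BAC·BAC·AAA·CB·AAA·CB·CB·BAC·AAA·BAC·BAC·BAC·AAA·CB·CB·BAC·AAA·BAC·BAC·BAC·AAA·CB·CB·BAC·AAA·BAC·BAC·BAC·CB·BAC·AAA·CB·BAC·AAA·CB·BAC·AAA·BAC·BAC·BAC·AAA·CB·AAA·CB·CB·BAC·AAA·BAC·BAC·BAC·AAA·CB·CB·BAC·AAA·BAC·BAC·BAC·AAA·CB·CB·BAC·AAA·BAC·BAC·BAC·CB·BAC·AAA·CB·BAC·AAA·CB·BAC·AAA·BAC·BAC·BAC·AAA·CB
    A ↦ BAC
    B ↦ CB
    C ↦ AAA

A->BAC, B->CB, C->AAA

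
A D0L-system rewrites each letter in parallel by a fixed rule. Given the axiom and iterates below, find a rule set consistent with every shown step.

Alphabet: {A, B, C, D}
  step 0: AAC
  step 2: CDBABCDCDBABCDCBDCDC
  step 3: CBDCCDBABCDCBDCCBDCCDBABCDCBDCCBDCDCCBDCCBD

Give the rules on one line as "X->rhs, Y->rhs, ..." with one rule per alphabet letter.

A->BAB, B->CD, C->CBD, D->C

  step 2 ⇒ step 3: CDBABCDCDBABCDCBDCDC ⇒ CBD·C·CD·BAB·CD·CBD·C·CBD·C·CD·BAB·CD·CBD·C·CBD·CD·C·CBD·C·CBD
    A ↦ BAB
    B ↦ CD
    C ↦ CBD
    D ↦ C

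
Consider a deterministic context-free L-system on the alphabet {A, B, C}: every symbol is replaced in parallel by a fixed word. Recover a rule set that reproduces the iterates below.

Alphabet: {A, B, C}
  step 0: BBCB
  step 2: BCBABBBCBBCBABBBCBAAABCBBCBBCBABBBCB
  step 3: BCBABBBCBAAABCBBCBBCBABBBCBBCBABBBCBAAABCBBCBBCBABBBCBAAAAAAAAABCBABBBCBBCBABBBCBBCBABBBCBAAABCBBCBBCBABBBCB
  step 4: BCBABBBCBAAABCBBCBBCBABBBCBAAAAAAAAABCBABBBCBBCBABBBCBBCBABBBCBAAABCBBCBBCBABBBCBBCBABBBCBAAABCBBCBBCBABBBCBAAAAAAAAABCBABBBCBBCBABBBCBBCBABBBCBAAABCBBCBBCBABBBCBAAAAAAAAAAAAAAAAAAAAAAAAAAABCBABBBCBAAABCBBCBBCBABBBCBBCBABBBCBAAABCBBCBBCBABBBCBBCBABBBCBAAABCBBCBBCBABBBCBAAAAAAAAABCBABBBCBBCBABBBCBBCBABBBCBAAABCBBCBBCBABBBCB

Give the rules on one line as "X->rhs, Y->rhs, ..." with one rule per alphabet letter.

  step 3 ⇒ step 4: BCBABBBCBAAABCBBCBBCBABBBCBBCBABBBCBAAABCBBCBBCBABBBCBAAAAAAAAABCBABBBCBBCBABBBCBBCBABBBCBAAABCBBCBBCBABBBCB ⇒ BCB·ABB·BCB·AAA·BCB·BCB·BCB·ABB·BCB·AAA·AAA·AAA·BCB·ABB·BCB·BCB·ABB·BCB·BCB·ABB·BCB·AAA·BCB·BCB·BCB·ABB·BCB·BCB·ABB·BCB·AAA·BCB·BCB·BCB·ABB·BCB·AAA·AAA·AAA·BCB·ABB·BCB·BCB·ABB·BCB·BCB·ABB·BCB·AAA·BCB·BCB·BCB·ABB·BCB·AAA·AAA·AAA·AAA·AAA·AAA·AAA·AAA·AAA·BCB·ABB·BCB·AAA·BCB·BCB·BCB·ABB·BCB·BCB·ABB·BCB·AAA·BCB·BCB·BCB·ABB·BCB·BCB·ABB·BCB·AAA·BCB·BCB·BCB·ABB·BCB·AAA·AAA·AAA·BCB·ABB·BCB·BCB·ABB·BCB·BCB·ABB·BCB·AAA·BCB·BCB·BCB·ABB·BCB
    A ↦ AAA
    B ↦ BCB
    C ↦ ABB

A->AAA, B->BCB, C->ABB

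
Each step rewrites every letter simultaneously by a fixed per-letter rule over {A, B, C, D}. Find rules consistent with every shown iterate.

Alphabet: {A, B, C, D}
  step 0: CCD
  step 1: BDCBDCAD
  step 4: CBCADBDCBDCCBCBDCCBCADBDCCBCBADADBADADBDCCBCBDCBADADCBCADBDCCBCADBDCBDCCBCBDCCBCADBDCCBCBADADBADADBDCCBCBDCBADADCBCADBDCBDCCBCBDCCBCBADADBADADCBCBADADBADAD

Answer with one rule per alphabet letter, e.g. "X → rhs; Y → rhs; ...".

A->BAD, B->CBC, C->BDC, D->AD

  step 0 ⇒ step 1: CCD ⇒ BDC·BDC·AD
    C ↦ BDC
    D ↦ AD
    A ↦ BAD  (constrained at step 1)
    B ↦ CBC  (constrained at step 1)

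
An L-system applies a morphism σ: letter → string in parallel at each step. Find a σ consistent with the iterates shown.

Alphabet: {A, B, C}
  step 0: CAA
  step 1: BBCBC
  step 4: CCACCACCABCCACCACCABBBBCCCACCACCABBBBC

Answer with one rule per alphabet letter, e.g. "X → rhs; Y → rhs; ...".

A->BC, B->CCA, C->B

  step 0 ⇒ step 1: CAA ⇒ B·BC·BC
    A ↦ BC
    C ↦ B
    B ↦ CCA  (constrained at step 1)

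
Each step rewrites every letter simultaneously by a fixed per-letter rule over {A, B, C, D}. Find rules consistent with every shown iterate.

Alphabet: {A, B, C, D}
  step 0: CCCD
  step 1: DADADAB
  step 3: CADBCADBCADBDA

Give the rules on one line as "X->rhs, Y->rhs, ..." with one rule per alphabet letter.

  step 0 ⇒ step 1: CCCD ⇒ DA·DA·DA·B
    C ↦ DA
    D ↦ B
    A ↦ AD  (constrained at step 1)
    B ↦ C  (constrained at step 1)

A->AD, B->C, C->DA, D->B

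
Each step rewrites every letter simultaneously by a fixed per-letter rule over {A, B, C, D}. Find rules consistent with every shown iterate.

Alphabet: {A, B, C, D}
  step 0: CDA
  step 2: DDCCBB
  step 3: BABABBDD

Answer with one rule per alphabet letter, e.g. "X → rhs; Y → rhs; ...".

A->CC, B->D, C->B, D->BA

  step 2 ⇒ step 3: DDCCBB ⇒ BA·BA·B·B·D·D
    B ↦ D
    C ↦ B
    D ↦ BA
    A ↦ CC  (constrained at step 0)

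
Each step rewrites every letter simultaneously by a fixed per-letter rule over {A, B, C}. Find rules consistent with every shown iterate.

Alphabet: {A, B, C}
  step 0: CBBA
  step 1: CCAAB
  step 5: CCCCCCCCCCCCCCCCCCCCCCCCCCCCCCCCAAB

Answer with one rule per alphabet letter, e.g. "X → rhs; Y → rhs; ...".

A->B, B->A, C->CC

  step 0 ⇒ step 1: CBBA ⇒ CC·A·A·B
    A ↦ B
    B ↦ A
    C ↦ CC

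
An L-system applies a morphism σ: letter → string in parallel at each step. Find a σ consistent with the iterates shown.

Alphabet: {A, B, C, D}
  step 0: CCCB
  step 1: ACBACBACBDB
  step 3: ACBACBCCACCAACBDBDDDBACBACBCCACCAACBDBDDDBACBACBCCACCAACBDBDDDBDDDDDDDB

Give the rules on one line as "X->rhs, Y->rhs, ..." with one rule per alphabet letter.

A->CCA, B->DB, C->ACB, D->DD

  step 0 ⇒ step 1: CCCB ⇒ ACB·ACB·ACB·DB
    B ↦ DB
    C ↦ ACB
    A ↦ CCA  (constrained at step 1)
    D ↦ DD  (constrained at step 1)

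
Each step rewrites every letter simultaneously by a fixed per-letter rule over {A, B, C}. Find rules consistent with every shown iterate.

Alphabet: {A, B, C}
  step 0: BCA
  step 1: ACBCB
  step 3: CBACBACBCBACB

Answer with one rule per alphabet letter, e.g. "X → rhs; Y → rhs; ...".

A->CB, B->A, C->CB

  step 0 ⇒ step 1: BCA ⇒ A·CB·CB
    A ↦ CB
    B ↦ A
    C ↦ CB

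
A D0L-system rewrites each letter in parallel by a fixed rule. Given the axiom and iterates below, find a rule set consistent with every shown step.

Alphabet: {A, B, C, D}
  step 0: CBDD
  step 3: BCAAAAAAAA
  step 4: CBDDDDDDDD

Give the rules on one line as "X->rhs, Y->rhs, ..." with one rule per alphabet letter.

  step 3 ⇒ step 4: BCAAAAAAAA ⇒ C·B·D·D·D·D·D·D·D·D
    A ↦ D
    B ↦ C
    C ↦ B
    D ↦ AA  (constrained at step 0)

A->D, B->C, C->B, D->AA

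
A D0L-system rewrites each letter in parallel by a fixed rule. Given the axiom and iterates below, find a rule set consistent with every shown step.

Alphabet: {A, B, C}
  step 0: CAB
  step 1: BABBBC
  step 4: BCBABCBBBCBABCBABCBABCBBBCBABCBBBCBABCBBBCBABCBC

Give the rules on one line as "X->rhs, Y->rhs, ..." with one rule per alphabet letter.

  step 0 ⇒ step 1: CAB ⇒ BA·BB·BC
    A ↦ BB
    B ↦ BC
    C ↦ BA

A->BB, B->BC, C->BA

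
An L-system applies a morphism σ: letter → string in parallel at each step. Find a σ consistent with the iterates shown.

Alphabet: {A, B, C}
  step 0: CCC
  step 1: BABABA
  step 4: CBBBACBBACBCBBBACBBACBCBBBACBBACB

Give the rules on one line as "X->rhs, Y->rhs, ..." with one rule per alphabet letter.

A->B, B->CB, C->BA

  step 0 ⇒ step 1: CCC ⇒ BA·BA·BA
    C ↦ BA
    A ↦ B  (constrained at step 1)
    B ↦ CB  (constrained at step 1)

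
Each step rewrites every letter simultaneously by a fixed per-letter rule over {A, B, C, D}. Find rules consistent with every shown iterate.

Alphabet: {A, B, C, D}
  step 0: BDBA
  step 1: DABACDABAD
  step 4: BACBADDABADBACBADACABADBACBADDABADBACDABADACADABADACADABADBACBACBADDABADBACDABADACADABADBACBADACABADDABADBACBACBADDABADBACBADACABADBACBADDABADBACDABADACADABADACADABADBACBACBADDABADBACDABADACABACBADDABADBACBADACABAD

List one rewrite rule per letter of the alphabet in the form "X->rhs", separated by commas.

  step 0 ⇒ step 1: BDBA ⇒ DA·BAC·DA·BAD
    A ↦ BAD
    B ↦ DA
    D ↦ BAC
    C ↦ ACA  (constrained at step 1)

A->BAD, B->DA, C->ACA, D->BAC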